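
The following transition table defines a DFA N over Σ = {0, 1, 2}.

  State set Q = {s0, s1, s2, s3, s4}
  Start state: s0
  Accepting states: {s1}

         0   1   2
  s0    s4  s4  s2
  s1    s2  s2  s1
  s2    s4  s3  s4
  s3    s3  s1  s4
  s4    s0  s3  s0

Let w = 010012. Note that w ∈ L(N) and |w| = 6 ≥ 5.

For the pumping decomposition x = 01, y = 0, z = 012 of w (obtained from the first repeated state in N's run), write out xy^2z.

0100012

xy^2z = 01·0·0·012 = 0100012.
Reading y = 0 takes N from s3 back to s3, so after x·y·y the machine is still in s3, and z then leads to the accepting state s1. Hence 0100012 ∈ L(N).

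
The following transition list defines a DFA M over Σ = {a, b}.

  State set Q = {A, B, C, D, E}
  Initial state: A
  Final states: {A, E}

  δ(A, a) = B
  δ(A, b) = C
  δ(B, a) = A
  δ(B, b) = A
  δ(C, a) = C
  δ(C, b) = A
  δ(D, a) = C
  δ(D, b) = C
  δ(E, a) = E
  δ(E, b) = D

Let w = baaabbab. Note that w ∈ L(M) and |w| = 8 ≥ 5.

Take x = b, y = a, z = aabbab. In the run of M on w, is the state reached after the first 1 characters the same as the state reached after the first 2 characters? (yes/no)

yes

Run of M on the first 2 characters of w = b a:
  step 0: A  (start)
  step 1: C  (read b: A→C)
  step 2: C  (read a: C→C)

After x (step 1): C. After xy (step 2): C.
They match, so y = a drives M around a cycle from C back to itself; pumping y any number of times keeps M in C before reading z, and xyⁱz ∈ L(M) for every i ≥ 0.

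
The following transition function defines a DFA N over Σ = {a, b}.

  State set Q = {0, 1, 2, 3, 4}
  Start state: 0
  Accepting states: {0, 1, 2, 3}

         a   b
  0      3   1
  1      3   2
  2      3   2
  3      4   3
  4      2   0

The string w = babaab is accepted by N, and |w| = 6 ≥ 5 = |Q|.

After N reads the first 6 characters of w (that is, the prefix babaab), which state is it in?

State sequence: 0 -b-> 1 -a-> 3 -b-> 3 -a-> 4 -a-> 2 -b-> 2

After reading 6 characters, N is in state 2.
(This kind of state-tracing is the core of the pumping-lemma construction: with 5 states, pigeonhole forces a repeat within the first 5 steps.)

2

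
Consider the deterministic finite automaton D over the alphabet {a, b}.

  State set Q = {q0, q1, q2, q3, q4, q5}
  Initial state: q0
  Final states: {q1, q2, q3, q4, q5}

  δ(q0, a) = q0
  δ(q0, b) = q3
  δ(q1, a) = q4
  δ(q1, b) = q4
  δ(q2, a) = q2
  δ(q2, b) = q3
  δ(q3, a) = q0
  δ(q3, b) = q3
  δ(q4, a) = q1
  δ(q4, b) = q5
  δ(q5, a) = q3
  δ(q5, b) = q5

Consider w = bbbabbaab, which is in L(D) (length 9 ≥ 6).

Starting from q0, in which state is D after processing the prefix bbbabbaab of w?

State sequence: q0 -b-> q3 -b-> q3 -b-> q3 -a-> q0 -b-> q3 -b-> q3 -a-> q0 -a-> q0 -b-> q3

After reading 9 characters, D is in state q3.
(This kind of state-tracing is the core of the pumping-lemma construction: with 6 states, pigeonhole forces a repeat within the first 6 steps.)

q3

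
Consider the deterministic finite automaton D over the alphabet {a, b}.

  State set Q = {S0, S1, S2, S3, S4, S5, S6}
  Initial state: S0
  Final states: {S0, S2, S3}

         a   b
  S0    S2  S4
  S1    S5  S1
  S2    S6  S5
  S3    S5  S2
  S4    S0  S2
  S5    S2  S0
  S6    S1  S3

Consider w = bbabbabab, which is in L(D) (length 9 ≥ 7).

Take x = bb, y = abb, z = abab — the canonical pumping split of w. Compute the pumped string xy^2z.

xy^2z = bb·abb·abb·abab = bbabbabbabab.
Reading y = abb takes D from S2 back to S2, so after x·y·y the machine is still in S2, and z then leads to the accepting state S0. Hence bbabbabbabab ∈ L(D).

bbabbabbabab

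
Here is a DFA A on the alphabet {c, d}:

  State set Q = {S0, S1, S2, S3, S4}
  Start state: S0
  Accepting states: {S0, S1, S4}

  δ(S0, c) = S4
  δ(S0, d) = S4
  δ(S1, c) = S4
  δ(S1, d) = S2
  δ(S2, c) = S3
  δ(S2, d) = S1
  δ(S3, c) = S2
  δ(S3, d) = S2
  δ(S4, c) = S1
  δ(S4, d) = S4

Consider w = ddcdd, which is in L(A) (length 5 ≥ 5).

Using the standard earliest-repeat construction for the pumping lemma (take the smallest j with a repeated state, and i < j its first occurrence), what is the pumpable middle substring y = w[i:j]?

State sequence: S0 -d-> S4 -d-> S4 -c-> S1 -d-> S2 -d-> S1
First repeat at step 2: S4 was already visited.

So i = 1, j = 2, giving x = w[0:1] = d, y = w[1:2] = d, z = w[2:5] = cdd.
Check: |xy| = 2 ≤ 5 and |y| = 1 ≥ 1. Reading y takes A from S4 back to S4, so every xyⁱz is accepted.

d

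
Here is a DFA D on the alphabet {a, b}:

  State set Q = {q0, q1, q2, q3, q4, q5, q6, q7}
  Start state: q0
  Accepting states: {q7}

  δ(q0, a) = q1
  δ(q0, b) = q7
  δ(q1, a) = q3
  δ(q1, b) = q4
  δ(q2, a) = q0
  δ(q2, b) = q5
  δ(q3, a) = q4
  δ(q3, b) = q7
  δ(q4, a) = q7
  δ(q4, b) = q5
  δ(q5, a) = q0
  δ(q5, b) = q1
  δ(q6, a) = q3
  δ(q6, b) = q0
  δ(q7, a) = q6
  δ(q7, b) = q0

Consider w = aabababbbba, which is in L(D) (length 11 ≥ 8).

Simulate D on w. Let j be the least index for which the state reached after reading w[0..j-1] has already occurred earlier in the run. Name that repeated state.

q0

State sequence: q0 -a-> q1 -a-> q3 -b-> q7 -a-> q6 -b-> q0 -a-> q1 -b-> q4 -b-> q5 -b-> q1 -b-> q4 -a-> q7
First repeat at step 5: q0 was already visited.

The earliest repeat is at step j = 5: D is in q0, which it already visited at step i = 0.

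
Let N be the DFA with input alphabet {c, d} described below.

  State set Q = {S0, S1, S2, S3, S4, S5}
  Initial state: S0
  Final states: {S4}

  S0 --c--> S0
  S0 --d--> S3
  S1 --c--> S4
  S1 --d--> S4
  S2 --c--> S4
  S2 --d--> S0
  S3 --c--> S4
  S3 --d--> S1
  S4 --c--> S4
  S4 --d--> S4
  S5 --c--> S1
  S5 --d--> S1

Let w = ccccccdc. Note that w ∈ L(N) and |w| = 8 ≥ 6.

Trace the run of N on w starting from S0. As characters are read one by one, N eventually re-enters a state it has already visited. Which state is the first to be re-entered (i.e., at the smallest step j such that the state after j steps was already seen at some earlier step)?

Run of N on w = c c c c c c d c:
  step 0: S0  (start)
  step 1: S0  (read c: S0→S0)   ← first repeat (S0 seen earlier)
  step 2: S0  (read c: S0→S0)
  step 3: S0  (read c: S0→S0)
  step 4: S0  (read c: S0→S0)
  step 5: S0  (read c: S0→S0)
  step 6: S0  (read c: S0→S0)
  step 7: S3  (read d: S0→S3)
  step 8: S4  (read c: S3→S4)

The earliest repeat is at step j = 1: N is in S0, which it already visited at step i = 0.
Since N has 6 states, any run of length ≥ 6 visits 6+1 states, so by pigeonhole some state repeats within the first 6 steps — that repeat gives the pumpable loop.

S0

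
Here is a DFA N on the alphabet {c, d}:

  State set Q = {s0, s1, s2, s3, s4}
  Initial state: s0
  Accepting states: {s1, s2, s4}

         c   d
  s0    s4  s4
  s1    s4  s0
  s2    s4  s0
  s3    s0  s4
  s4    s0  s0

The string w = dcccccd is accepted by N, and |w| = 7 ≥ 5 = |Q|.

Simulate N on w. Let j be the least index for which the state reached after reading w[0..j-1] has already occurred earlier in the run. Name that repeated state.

State sequence: s0 -d-> s4 -c-> s0 -c-> s4 -c-> s0 -c-> s4 -c-> s0 -d-> s4
First repeat at step 2: s0 was already visited.

The earliest repeat is at step j = 2: N is in s0, which it already visited at step i = 0.
Since N has 5 states, any run of length ≥ 5 visits 5+1 states, so by pigeonhole some state repeats within the first 5 steps — that repeat gives the pumpable loop.

s0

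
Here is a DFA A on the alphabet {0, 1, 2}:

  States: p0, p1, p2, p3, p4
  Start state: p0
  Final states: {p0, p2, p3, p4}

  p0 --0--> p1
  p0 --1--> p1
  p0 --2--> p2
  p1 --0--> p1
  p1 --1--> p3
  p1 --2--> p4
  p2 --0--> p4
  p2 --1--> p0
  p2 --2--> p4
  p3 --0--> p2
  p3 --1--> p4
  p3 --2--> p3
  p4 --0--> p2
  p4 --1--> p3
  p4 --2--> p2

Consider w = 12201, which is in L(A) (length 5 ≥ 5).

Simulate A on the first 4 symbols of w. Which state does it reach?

p4

Run of A on the first 4 characters of w = 1 2 2 0:
  step 0: p0  (start)
  step 1: p1  (read 1: p0→p1)
  step 2: p4  (read 2: p1→p4)
  step 3: p2  (read 2: p4→p2)
  step 4: p4  (read 0: p2→p4)

After reading 4 characters, A is in state p4.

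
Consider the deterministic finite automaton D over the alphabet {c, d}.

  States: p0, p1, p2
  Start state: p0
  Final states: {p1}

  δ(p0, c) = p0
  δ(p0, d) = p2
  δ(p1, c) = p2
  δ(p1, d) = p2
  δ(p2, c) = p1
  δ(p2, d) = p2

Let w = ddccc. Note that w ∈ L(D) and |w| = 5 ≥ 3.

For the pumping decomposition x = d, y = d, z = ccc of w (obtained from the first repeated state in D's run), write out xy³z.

ddddccc

xy^3z = d·d·d·d·ccc = ddddccc.
Reading y = d takes D from p2 back to p2, so after x·y·y·y the machine is still in p2, and z then leads to the accepting state p1. Hence ddddccc ∈ L(D).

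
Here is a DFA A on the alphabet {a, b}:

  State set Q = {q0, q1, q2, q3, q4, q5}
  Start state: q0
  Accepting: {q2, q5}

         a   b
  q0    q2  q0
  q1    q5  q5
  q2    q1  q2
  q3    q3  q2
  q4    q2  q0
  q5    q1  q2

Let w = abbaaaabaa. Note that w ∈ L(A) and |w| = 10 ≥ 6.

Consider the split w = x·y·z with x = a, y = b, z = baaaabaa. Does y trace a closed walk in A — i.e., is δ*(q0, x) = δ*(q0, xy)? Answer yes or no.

yes

Run of A on the first 2 characters of w = a b:
  step 0: q0  (start)
  step 1: q2  (read a: q0→q2)
  step 2: q2  (read b: q2→q2)

After x (step 1): q2. After xy (step 2): q2.
They match, so y = b drives A around a cycle from q2 back to itself; pumping y any number of times keeps A in q2 before reading z, and xyⁱz ∈ L(A) for every i ≥ 0.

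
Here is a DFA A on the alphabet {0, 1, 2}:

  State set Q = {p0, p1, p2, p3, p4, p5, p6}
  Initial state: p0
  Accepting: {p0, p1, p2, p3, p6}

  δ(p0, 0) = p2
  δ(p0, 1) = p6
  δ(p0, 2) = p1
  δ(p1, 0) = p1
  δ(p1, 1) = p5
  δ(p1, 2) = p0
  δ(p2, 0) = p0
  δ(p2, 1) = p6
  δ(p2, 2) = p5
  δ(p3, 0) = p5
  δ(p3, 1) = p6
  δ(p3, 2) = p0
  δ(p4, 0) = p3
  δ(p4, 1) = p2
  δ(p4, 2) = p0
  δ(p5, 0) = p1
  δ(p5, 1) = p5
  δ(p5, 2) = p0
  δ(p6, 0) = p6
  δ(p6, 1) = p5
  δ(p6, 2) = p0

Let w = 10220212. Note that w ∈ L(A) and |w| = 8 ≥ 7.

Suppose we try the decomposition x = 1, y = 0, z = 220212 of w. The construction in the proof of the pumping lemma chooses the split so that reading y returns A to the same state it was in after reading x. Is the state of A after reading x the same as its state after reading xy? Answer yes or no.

State sequence: p0 -1-> p6 -0-> p6

After x (step 1): p6. After xy (step 2): p6.
They match, so y = 0 drives A around a cycle from p6 back to itself; pumping y any number of times keeps A in p6 before reading z, and xyⁱz ∈ L(A) for every i ≥ 0.

yes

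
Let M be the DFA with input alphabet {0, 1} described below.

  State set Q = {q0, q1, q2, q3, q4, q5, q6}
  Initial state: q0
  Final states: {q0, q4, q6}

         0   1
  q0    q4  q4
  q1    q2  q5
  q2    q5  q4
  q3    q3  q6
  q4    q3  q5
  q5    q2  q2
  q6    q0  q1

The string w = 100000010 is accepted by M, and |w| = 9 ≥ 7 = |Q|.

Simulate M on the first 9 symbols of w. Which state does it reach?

q0

State sequence: q0 -1-> q4 -0-> q3 -0-> q3 -0-> q3 -0-> q3 -0-> q3 -0-> q3 -1-> q6 -0-> q0

After reading 9 characters, M is in state q0.
(This kind of state-tracing is the core of the pumping-lemma construction: with 7 states, pigeonhole forces a repeat within the first 7 steps.)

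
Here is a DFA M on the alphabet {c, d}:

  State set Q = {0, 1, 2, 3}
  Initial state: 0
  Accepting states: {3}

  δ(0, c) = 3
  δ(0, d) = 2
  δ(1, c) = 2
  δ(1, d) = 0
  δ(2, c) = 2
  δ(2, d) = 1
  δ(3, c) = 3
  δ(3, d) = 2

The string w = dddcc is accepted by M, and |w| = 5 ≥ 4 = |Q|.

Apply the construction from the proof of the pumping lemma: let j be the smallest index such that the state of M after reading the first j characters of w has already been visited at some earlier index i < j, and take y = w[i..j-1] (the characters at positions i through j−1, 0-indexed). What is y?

ddd

State sequence: 0 -d-> 2 -d-> 1 -d-> 0 -c-> 3 -c-> 3
First repeat at step 3: 0 was already visited.

So i = 0, j = 3, giving x = w[0:0] = ε, y = w[0:3] = ddd, z = w[3:5] = cc.
Check: |xy| = 3 ≤ 4 and |y| = 3 ≥ 1. Reading y takes M from 0 back to 0, so every xyⁱz is accepted.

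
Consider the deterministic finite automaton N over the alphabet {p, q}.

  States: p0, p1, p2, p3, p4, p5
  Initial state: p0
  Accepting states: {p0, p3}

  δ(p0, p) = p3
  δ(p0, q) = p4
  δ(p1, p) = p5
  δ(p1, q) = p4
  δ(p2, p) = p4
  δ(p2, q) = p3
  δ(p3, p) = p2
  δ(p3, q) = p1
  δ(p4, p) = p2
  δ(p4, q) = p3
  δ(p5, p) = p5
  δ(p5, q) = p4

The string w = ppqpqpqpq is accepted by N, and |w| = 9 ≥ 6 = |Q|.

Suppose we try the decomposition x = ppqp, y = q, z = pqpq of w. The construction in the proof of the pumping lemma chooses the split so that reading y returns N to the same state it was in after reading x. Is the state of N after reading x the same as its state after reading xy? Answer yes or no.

no

Run of N on the first 5 characters of w = p p q p q:
  step 0: p0  (start)
  step 1: p3  (read p: p0→p3)
  step 2: p2  (read p: p3→p2)
  step 3: p3  (read q: p2→p3)
  step 4: p2  (read p: p3→p2)
  step 5: p3  (read q: p2→p3)

After x (step 4): p2. After xy (step 5): p3.
They differ (p2 ≠ p3), so y is not a cycle from the state after x; this split is not the one the pumping-lemma construction produces, and pumping y need not keep the string in L(N).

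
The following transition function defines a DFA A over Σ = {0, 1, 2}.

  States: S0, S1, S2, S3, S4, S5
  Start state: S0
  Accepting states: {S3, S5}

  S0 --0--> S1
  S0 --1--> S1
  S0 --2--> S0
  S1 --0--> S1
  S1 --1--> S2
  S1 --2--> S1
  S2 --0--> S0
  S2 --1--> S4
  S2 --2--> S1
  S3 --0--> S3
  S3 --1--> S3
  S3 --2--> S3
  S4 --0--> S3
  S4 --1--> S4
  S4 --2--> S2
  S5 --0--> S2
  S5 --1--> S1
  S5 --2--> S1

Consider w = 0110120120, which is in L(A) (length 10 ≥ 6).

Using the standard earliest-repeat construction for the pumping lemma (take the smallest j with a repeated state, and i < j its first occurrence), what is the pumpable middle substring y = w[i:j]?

1

State sequence: S0 -0-> S1 -1-> S2 -1-> S4 -0-> S3 -1-> S3 -2-> S3 -0-> S3 -1-> S3 -2-> S3 -0-> S3
First repeat at step 5: S3 was already visited.

So i = 4, j = 5, giving x = w[0:4] = 0110, y = w[4:5] = 1, z = w[5:10] = 20120.
Check: |xy| = 5 ≤ 6 and |y| = 1 ≥ 1. Reading y takes A from S3 back to S3, so every xyⁱz is accepted.
Pumping length from the standard proof: p = 6 (the number of states). The repeated state found above gives |xy| = j ≤ 6 and |y| = j − i ≥ 1.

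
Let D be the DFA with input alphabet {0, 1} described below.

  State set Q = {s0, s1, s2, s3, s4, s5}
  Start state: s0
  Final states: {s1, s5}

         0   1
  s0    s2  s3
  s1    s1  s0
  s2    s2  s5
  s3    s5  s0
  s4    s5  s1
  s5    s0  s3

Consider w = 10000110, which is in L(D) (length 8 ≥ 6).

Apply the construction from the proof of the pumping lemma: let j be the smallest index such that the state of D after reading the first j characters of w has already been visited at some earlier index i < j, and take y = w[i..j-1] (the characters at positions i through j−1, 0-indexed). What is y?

Run of D on w = 1 0 0 0 0 1 1 0:
  step 0: s0  (start)
  step 1: s3  (read 1: s0→s3)
  step 2: s5  (read 0: s3→s5)
  step 3: s0  (read 0: s5→s0)   ← first repeat (s0 seen earlier)
  step 4: s2  (read 0: s0→s2)
  step 5: s2  (read 0: s2→s2)
  step 6: s5  (read 1: s2→s5)
  step 7: s3  (read 1: s5→s3)
  step 8: s5  (read 0: s3→s5)

So i = 0, j = 3, giving x = w[0:0] = ε, y = w[0:3] = 100, z = w[3:8] = 00110.
Check: |xy| = 3 ≤ 6 and |y| = 3 ≥ 1. Reading y takes D from s0 back to s0, so every xyⁱz is accepted.

100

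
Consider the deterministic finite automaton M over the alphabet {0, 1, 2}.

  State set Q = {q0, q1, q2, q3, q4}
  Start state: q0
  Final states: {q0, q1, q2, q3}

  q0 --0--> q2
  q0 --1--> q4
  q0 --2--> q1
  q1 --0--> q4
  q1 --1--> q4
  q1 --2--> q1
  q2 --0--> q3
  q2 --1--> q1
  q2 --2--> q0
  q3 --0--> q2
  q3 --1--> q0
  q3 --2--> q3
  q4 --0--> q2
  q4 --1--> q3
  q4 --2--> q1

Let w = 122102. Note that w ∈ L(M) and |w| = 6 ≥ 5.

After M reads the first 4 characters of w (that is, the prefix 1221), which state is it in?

Run of M on the first 4 characters of w = 1 2 2 1:
  step 0: q0  (start)
  step 1: q4  (read 1: q0→q4)
  step 2: q1  (read 2: q4→q1)
  step 3: q1  (read 2: q1→q1)
  step 4: q4  (read 1: q1→q4)

After reading 4 characters, M is in state q4.

q4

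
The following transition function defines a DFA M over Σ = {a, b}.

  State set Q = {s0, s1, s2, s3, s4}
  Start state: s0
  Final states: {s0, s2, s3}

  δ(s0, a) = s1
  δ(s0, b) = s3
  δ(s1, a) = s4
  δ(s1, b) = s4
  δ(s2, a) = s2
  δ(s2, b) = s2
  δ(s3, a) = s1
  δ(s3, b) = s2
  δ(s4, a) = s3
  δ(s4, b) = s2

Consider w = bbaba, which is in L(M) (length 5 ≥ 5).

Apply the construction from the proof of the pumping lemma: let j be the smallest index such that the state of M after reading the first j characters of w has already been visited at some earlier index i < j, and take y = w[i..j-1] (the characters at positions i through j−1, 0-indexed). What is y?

a

State sequence: s0 -b-> s3 -b-> s2 -a-> s2 -b-> s2 -a-> s2
First repeat at step 3: s2 was already visited.

So i = 2, j = 3, giving x = w[0:2] = bb, y = w[2:3] = a, z = w[3:5] = ba.
Check: |xy| = 3 ≤ 5 and |y| = 1 ≥ 1. Reading y takes M from s2 back to s2, so every xyⁱz is accepted.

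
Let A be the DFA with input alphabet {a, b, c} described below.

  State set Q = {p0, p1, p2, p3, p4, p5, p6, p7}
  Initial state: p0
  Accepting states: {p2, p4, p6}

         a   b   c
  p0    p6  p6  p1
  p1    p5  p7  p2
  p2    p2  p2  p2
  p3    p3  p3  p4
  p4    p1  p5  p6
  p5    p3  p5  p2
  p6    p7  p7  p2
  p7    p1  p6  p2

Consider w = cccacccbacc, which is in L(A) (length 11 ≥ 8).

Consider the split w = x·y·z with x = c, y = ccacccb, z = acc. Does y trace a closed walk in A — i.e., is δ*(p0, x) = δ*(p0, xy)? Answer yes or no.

no

State sequence: p0 -c-> p1 -c-> p2 -c-> p2 -a-> p2 -c-> p2 -c-> p2 -c-> p2 -b-> p2

After x (step 1): p1. After xy (step 8): p2.
They differ (p1 ≠ p2), so y is not a cycle from the state after x; this split is not the one the pumping-lemma construction produces, and pumping y need not keep the string in L(A).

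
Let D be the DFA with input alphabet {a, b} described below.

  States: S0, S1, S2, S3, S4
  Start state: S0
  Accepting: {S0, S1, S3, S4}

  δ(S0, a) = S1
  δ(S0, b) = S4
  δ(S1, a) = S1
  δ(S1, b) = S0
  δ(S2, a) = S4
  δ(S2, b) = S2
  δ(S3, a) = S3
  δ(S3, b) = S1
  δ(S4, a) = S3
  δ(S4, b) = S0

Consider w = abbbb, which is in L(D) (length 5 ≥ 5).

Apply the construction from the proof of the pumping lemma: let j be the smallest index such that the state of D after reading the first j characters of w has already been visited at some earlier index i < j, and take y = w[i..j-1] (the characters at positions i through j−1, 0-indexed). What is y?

State sequence: S0 -a-> S1 -b-> S0 -b-> S4 -b-> S0 -b-> S4
First repeat at step 2: S0 was already visited.

So i = 0, j = 2, giving x = w[0:0] = ε, y = w[0:2] = ab, z = w[2:5] = bbb.
Check: |xy| = 2 ≤ 5 and |y| = 2 ≥ 1. Reading y takes D from S0 back to S0, so every xyⁱz is accepted.
With |Q| = 5, pigeonhole forces a state repeat no later than step 5; the substring read between the first and second visits to that state can be pumped.

ab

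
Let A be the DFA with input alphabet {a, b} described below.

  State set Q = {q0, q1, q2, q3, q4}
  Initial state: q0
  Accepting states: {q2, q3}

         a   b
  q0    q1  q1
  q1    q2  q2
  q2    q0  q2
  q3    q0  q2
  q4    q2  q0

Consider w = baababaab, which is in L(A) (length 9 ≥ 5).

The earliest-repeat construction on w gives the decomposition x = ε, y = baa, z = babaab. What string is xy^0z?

xy⁰z = xz = ε·babaab = babaab.
Reading y = baa takes A from q0 back to q0, so after x the machine is still in q0, and z then leads to the accepting state q2. Hence babaab ∈ L(A).

babaab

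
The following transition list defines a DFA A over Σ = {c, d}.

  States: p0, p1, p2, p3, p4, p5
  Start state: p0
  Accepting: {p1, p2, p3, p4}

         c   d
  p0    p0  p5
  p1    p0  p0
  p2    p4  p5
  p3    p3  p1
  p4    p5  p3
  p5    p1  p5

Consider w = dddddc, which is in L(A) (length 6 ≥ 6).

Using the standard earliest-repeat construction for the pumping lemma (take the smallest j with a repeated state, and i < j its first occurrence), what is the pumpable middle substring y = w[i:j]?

State sequence: p0 -d-> p5 -d-> p5 -d-> p5 -d-> p5 -d-> p5 -c-> p1
First repeat at step 2: p5 was already visited.

So i = 1, j = 2, giving x = w[0:1] = d, y = w[1:2] = d, z = w[2:6] = dddc.
Check: |xy| = 2 ≤ 6 and |y| = 1 ≥ 1. Reading y takes A from p5 back to p5, so every xyⁱz is accepted.
Since A has 6 states, any run of length ≥ 6 visits 6+1 states, so by pigeonhole some state repeats within the first 6 steps — that repeat gives the pumpable loop.

d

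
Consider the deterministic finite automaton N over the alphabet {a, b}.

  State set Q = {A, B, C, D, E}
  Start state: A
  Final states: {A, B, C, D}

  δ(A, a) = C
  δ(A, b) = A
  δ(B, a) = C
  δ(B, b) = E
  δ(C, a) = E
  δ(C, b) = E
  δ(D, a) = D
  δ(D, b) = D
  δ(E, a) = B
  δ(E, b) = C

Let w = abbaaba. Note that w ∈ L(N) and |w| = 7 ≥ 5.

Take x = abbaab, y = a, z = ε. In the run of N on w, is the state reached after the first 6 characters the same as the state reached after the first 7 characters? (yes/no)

no

Run of N on the first 7 characters of w = a b b a a b a:
  step 0: A  (start)
  step 1: C  (read a: A→C)
  step 2: E  (read b: C→E)
  step 3: C  (read b: E→C)
  step 4: E  (read a: C→E)
  step 5: B  (read a: E→B)
  step 6: E  (read b: B→E)
  step 7: B  (read a: E→B)

After x (step 6): E. After xy (step 7): B.
They differ (E ≠ B), so y is not a cycle from the state after x; this split is not the one the pumping-lemma construction produces, and pumping y need not keep the string in L(N).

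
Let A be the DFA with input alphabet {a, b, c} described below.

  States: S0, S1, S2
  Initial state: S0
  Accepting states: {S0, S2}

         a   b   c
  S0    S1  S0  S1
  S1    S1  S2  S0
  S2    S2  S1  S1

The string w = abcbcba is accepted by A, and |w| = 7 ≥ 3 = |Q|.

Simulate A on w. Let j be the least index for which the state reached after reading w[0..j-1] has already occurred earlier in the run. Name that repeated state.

Run of A on w = a b c b c b a:
  step 0: S0  (start)
  step 1: S1  (read a: S0→S1)
  step 2: S2  (read b: S1→S2)
  step 3: S1  (read c: S2→S1)   ← first repeat (S1 seen earlier)
  step 4: S2  (read b: S1→S2)
  step 5: S1  (read c: S2→S1)
  step 6: S2  (read b: S1→S2)
  step 7: S2  (read a: S2→S2)

The earliest repeat is at step j = 3: A is in S1, which it already visited at step i = 1.
The DFA has 3 states, so the proof of the pumping lemma guarantees a repeated state among the first 3+1 visited; the segment between the two visits is the pumpable y.

S1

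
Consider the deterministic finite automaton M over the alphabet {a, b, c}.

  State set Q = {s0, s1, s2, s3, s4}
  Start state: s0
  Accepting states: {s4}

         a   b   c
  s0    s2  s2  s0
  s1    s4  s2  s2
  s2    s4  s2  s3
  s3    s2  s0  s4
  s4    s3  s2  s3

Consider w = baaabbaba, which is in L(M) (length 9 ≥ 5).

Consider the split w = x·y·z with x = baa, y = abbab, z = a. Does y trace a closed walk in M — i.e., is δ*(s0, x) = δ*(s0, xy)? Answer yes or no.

no

Run of M on the first 8 characters of w = b a a a b b a b:
  step 0: s0  (start)
  step 1: s2  (read b: s0→s2)
  step 2: s4  (read a: s2→s4)
  step 3: s3  (read a: s4→s3)
  step 4: s2  (read a: s3→s2)
  step 5: s2  (read b: s2→s2)
  step 6: s2  (read b: s2→s2)
  step 7: s4  (read a: s2→s4)
  step 8: s2  (read b: s4→s2)

After x (step 3): s3. After xy (step 8): s2.
They differ (s3 ≠ s2), so y is not a cycle from the state after x; this split is not the one the pumping-lemma construction produces, and pumping y need not keep the string in L(M).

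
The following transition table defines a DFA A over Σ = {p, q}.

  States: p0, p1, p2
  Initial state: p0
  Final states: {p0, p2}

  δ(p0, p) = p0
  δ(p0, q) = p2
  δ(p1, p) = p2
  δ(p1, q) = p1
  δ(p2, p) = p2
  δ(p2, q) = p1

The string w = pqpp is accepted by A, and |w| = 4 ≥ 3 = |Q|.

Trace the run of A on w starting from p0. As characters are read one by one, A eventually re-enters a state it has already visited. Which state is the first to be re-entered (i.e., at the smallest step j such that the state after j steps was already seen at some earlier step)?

p0

Run of A on w = p q p p:
  step 0: p0  (start)
  step 1: p0  (read p: p0→p0)   ← first repeat (p0 seen earlier)
  step 2: p2  (read q: p0→p2)
  step 3: p2  (read p: p2→p2)
  step 4: p2  (read p: p2→p2)

The earliest repeat is at step j = 1: A is in p0, which it already visited at step i = 0.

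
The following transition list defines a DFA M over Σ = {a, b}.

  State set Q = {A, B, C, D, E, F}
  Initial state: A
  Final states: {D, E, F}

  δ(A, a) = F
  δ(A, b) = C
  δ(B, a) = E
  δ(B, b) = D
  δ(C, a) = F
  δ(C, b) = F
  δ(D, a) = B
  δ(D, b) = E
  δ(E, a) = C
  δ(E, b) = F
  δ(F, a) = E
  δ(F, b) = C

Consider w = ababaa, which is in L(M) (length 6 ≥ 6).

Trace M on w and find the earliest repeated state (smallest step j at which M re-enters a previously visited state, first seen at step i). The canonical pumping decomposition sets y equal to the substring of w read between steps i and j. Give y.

Run of M on w = a b a b a a:
  step 0: A  (start)
  step 1: F  (read a: A→F)
  step 2: C  (read b: F→C)
  step 3: F  (read a: C→F)   ← first repeat (F seen earlier)
  step 4: C  (read b: F→C)
  step 5: F  (read a: C→F)
  step 6: E  (read a: F→E)

So i = 1, j = 3, giving x = w[0:1] = a, y = w[1:3] = ba, z = w[3:6] = baa.
Check: |xy| = 3 ≤ 6 and |y| = 2 ≥ 1. Reading y takes M from F back to F, so every xyⁱz is accepted.

ba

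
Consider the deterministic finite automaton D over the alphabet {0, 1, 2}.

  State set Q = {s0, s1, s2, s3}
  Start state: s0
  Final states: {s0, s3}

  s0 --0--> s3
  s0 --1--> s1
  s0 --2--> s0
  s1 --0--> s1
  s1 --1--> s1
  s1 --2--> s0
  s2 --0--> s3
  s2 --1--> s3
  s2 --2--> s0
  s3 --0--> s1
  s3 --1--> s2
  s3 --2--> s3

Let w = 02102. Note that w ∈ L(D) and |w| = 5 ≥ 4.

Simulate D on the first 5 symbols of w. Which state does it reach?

State sequence: s0 -0-> s3 -2-> s3 -1-> s2 -0-> s3 -2-> s3

After reading 5 characters, D is in state s3.
(This kind of state-tracing is the core of the pumping-lemma construction: with 4 states, pigeonhole forces a repeat within the first 4 steps.)

s3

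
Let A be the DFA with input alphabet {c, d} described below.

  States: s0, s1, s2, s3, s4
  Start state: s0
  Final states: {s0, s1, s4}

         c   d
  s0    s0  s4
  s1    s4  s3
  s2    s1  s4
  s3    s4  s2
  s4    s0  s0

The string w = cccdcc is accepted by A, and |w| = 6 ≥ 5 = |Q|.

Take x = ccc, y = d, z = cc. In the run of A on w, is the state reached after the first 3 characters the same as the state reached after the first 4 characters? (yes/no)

no

State sequence: s0 -c-> s0 -c-> s0 -c-> s0 -d-> s4

After x (step 3): s0. After xy (step 4): s4.
They differ (s0 ≠ s4), so y is not a cycle from the state after x; this split is not the one the pumping-lemma construction produces, and pumping y need not keep the string in L(A).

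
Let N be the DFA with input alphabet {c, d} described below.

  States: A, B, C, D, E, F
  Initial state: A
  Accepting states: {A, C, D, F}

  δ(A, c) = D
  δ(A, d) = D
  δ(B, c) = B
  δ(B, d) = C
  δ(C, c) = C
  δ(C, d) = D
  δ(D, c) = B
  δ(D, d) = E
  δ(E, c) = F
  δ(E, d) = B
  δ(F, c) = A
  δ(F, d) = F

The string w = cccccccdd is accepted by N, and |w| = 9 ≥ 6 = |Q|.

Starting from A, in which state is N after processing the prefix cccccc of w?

B

State sequence: A -c-> D -c-> B -c-> B -c-> B -c-> B -c-> B

After reading 6 characters, N is in state B.
(This kind of state-tracing is the core of the pumping-lemma construction: with 6 states, pigeonhole forces a repeat within the first 6 steps.)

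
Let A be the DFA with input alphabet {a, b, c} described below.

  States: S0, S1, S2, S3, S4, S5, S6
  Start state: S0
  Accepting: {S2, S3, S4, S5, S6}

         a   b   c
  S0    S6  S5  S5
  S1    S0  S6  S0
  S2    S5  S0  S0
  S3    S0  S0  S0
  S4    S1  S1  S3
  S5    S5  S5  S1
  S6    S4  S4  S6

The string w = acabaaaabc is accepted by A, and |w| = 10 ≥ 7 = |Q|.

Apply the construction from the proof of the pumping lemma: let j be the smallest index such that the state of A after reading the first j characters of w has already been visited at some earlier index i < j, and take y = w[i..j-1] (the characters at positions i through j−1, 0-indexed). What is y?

c

Run of A on w = a c a b a a a a b c:
  step 0: S0  (start)
  step 1: S6  (read a: S0→S6)
  step 2: S6  (read c: S6→S6)   ← first repeat (S6 seen earlier)
  step 3: S4  (read a: S6→S4)
  step 4: S1  (read b: S4→S1)
  step 5: S0  (read a: S1→S0)
  step 6: S6  (read a: S0→S6)
  step 7: S4  (read a: S6→S4)
  step 8: S1  (read a: S4→S1)
  step 9: S6  (read b: S1→S6)
  step 10: S6  (read c: S6→S6)

So i = 1, j = 2, giving x = w[0:1] = a, y = w[1:2] = c, z = w[2:10] = abaaaabc.
Check: |xy| = 2 ≤ 7 and |y| = 1 ≥ 1. Reading y takes A from S6 back to S6, so every xyⁱz is accepted.
Since A has 7 states, any run of length ≥ 7 visits 7+1 states, so by pigeonhole some state repeats within the first 7 steps — that repeat gives the pumpable loop.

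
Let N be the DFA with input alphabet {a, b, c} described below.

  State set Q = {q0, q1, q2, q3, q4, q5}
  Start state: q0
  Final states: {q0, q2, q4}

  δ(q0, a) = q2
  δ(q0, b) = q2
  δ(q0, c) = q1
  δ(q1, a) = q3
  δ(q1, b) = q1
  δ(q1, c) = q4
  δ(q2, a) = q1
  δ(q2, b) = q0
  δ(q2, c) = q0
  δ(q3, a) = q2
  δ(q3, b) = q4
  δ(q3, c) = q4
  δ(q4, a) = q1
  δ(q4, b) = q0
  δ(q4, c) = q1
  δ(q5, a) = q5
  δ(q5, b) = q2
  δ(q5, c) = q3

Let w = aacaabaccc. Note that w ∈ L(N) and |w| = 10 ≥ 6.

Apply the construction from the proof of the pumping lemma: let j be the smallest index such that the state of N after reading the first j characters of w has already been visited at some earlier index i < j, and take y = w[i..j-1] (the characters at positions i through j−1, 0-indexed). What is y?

State sequence: q0 -a-> q2 -a-> q1 -c-> q4 -a-> q1 -a-> q3 -b-> q4 -a-> q1 -c-> q4 -c-> q1 -c-> q4
First repeat at step 4: q1 was already visited.

So i = 2, j = 4, giving x = w[0:2] = aa, y = w[2:4] = ca, z = w[4:10] = abaccc.
Check: |xy| = 4 ≤ 6 and |y| = 2 ≥ 1. Reading y takes N from q1 back to q1, so every xyⁱz is accepted.

ca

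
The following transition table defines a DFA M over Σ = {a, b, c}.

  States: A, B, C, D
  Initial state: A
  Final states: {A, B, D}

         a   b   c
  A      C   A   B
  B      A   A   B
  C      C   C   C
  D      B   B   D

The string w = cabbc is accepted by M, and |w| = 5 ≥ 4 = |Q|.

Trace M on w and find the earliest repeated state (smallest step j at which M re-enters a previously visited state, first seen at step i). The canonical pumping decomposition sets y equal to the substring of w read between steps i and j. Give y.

Run of M on w = c a b b c:
  step 0: A  (start)
  step 1: B  (read c: A→B)
  step 2: A  (read a: B→A)   ← first repeat (A seen earlier)
  step 3: A  (read b: A→A)
  step 4: A  (read b: A→A)
  step 5: B  (read c: A→B)

So i = 0, j = 2, giving x = w[0:0] = ε, y = w[0:2] = ca, z = w[2:5] = bbc.
Check: |xy| = 2 ≤ 4 and |y| = 2 ≥ 1. Reading y takes M from A back to A, so every xyⁱz is accepted.
Since M has 4 states, any run of length ≥ 4 visits 4+1 states, so by pigeonhole some state repeats within the first 4 steps — that repeat gives the pumpable loop.

ca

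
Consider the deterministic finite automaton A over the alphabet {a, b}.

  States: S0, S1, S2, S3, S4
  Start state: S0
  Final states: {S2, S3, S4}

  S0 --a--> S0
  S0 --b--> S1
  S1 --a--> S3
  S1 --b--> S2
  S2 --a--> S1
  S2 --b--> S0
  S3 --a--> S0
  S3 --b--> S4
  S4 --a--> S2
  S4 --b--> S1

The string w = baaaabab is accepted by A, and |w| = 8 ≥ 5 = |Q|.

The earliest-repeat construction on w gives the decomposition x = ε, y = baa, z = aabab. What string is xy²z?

xy^2z = ε·baa·baa·aabab = baabaaaabab.
Reading y = baa takes A from S0 back to S0, so after x·y·y the machine is still in S0, and z then leads to the accepting state S4. Hence baabaaaabab ∈ L(A).

baabaaaabab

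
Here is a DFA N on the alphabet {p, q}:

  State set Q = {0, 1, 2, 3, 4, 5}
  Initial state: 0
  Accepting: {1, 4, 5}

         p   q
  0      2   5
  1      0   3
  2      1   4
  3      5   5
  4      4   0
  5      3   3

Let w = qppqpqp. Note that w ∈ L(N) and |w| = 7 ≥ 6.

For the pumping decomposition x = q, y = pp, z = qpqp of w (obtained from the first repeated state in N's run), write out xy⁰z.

qqpqp

xy⁰z = xz = q·qpqp = qqpqp.
Reading y = pp takes N from 5 back to 5, so after x the machine is still in 5, and z then leads to the accepting state 5. Hence qqpqp ∈ L(N).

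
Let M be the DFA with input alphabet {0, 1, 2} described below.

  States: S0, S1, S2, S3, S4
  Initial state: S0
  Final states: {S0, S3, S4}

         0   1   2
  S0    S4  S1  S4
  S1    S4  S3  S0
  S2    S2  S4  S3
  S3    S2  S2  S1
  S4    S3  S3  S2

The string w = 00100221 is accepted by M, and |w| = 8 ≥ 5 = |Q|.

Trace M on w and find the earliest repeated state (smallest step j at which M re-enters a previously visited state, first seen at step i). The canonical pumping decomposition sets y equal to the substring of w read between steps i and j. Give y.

0

Run of M on w = 0 0 1 0 0 2 2 1:
  step 0: S0  (start)
  step 1: S4  (read 0: S0→S4)
  step 2: S3  (read 0: S4→S3)
  step 3: S2  (read 1: S3→S2)
  step 4: S2  (read 0: S2→S2)   ← first repeat (S2 seen earlier)
  step 5: S2  (read 0: S2→S2)
  step 6: S3  (read 2: S2→S3)
  step 7: S1  (read 2: S3→S1)
  step 8: S3  (read 1: S1→S3)

So i = 3, j = 4, giving x = w[0:3] = 001, y = w[3:4] = 0, z = w[4:8] = 0221.
Check: |xy| = 4 ≤ 5 and |y| = 1 ≥ 1. Reading y takes M from S2 back to S2, so every xyⁱz is accepted.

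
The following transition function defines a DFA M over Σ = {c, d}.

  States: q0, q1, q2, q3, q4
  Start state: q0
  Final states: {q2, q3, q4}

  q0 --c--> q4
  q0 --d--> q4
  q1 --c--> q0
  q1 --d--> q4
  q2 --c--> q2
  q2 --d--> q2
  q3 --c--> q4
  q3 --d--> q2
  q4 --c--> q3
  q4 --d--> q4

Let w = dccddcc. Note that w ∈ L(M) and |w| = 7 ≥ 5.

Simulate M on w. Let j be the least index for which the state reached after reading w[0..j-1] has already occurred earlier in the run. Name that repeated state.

Run of M on w = d c c d d c c:
  step 0: q0  (start)
  step 1: q4  (read d: q0→q4)
  step 2: q3  (read c: q4→q3)
  step 3: q4  (read c: q3→q4)   ← first repeat (q4 seen earlier)
  step 4: q4  (read d: q4→q4)
  step 5: q4  (read d: q4→q4)
  step 6: q3  (read c: q4→q3)
  step 7: q4  (read c: q3→q4)

The earliest repeat is at step j = 3: M is in q4, which it already visited at step i = 1.
The DFA has 5 states, so the proof of the pumping lemma guarantees a repeated state among the first 5+1 visited; the segment between the two visits is the pumpable y.

q4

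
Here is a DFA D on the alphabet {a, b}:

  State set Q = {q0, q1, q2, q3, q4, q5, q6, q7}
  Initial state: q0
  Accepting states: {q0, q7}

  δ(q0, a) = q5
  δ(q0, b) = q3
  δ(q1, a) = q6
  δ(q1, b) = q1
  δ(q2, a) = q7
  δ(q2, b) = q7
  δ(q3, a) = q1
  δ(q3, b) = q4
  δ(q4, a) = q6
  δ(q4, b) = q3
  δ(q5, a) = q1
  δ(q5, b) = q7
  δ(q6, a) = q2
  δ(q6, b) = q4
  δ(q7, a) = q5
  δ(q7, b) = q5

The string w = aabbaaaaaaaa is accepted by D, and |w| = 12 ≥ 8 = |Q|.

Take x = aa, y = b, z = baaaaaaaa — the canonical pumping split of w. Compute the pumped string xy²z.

aabbbaaaaaaaa

xy^2z = aa·b·b·baaaaaaaa = aabbbaaaaaaaa.
Reading y = b takes D from q1 back to q1, so after x·y·y the machine is still in q1, and z then leads to the accepting state q7. Hence aabbbaaaaaaaa ∈ L(D).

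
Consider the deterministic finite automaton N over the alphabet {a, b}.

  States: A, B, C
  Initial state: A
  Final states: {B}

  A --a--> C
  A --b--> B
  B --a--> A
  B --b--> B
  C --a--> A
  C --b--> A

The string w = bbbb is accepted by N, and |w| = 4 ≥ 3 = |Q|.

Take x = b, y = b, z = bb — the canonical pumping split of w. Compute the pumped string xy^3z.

bbbbbb

xy^3z = b·b·b·b·bb = bbbbbb.
Reading y = b takes N from B back to B, so after x·y·y·y the machine is still in B, and z then leads to the accepting state B. Hence bbbbbb ∈ L(N).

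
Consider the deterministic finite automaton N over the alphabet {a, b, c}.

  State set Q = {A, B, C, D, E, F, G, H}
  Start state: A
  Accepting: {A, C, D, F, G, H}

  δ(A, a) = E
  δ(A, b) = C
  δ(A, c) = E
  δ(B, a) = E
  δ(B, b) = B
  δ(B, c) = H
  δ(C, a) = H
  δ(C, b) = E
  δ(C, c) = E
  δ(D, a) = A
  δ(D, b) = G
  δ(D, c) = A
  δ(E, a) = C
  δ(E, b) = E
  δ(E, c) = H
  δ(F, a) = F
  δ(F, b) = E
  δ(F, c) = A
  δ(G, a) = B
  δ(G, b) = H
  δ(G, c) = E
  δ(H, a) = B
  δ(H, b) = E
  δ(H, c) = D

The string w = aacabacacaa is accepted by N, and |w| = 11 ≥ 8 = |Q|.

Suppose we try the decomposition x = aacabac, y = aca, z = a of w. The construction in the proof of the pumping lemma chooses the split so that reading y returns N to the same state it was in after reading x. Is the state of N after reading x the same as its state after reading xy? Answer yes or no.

State sequence: A -a-> E -a-> C -c-> E -a-> C -b-> E -a-> C -c-> E -a-> C -c-> E -a-> C

After x (step 7): E. After xy (step 10): C.
They differ (E ≠ C), so y is not a cycle from the state after x; this split is not the one the pumping-lemma construction produces, and pumping y need not keep the string in L(N).

no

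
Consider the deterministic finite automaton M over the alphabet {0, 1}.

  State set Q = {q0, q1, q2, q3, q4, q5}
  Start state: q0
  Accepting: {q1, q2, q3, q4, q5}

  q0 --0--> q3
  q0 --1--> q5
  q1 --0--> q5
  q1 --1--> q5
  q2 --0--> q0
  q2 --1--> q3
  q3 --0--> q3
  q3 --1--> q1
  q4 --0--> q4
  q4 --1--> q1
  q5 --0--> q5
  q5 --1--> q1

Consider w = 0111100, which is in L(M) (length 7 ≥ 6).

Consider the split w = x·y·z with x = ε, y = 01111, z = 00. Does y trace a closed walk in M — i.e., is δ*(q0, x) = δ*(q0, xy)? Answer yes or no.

Run of M on the first 5 characters of w = 0 1 1 1 1:
  step 0: q0  (start)
  step 1: q3  (read 0: q0→q3)
  step 2: q1  (read 1: q3→q1)
  step 3: q5  (read 1: q1→q5)
  step 4: q1  (read 1: q5→q1)
  step 5: q5  (read 1: q1→q5)

After x (step 0): q0. After xy (step 5): q5.
They differ (q0 ≠ q5), so y is not a cycle from the state after x; this split is not the one the pumping-lemma construction produces, and pumping y need not keep the string in L(M).

no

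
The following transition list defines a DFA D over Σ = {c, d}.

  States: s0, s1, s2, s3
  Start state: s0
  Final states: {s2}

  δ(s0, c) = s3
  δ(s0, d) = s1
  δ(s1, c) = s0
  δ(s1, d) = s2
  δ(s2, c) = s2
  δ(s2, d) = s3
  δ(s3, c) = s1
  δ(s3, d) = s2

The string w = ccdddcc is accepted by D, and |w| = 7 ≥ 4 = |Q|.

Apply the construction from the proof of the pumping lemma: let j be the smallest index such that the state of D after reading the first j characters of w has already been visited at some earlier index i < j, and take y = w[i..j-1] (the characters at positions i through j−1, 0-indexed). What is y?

cdd

State sequence: s0 -c-> s3 -c-> s1 -d-> s2 -d-> s3 -d-> s2 -c-> s2 -c-> s2
First repeat at step 4: s3 was already visited.

So i = 1, j = 4, giving x = w[0:1] = c, y = w[1:4] = cdd, z = w[4:7] = dcc.
Check: |xy| = 4 ≤ 4 and |y| = 3 ≥ 1. Reading y takes D from s3 back to s3, so every xyⁱz is accepted.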